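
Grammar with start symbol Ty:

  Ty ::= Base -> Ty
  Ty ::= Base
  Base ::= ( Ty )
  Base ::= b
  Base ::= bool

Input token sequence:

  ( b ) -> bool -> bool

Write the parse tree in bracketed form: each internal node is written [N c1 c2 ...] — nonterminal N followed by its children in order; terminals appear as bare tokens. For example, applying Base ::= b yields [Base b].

Ty
Base -> Ty
( Ty ) -> Ty
( Base ) -> Ty
( b ) -> Ty
( b ) -> Base -> Ty
( b ) -> bool -> Ty
( b ) -> bool -> Base
( b ) -> bool -> bool

[Ty [Base ( [Ty [Base b]] )] -> [Ty [Base bool] -> [Ty [Base bool]]]]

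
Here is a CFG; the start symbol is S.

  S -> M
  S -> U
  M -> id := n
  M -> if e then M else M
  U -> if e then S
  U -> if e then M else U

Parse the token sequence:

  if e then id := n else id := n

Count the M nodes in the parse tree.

[S [M if e then [M id := n] else [M id := n]]]

3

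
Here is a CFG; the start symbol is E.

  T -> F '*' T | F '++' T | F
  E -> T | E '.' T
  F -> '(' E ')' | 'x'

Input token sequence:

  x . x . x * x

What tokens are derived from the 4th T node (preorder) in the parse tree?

x

[E [E [E [T [F x]]] . [T [F x]]] . [T [F x] * [T [F x]]]]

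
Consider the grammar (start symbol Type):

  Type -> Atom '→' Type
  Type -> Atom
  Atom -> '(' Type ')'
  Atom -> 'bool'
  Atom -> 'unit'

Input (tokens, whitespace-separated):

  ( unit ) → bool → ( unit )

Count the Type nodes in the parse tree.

5

[Type [Atom ( [Type [Atom unit]] )] → [Type [Atom bool] → [Type [Atom ( [Type [Atom unit]] )]]]]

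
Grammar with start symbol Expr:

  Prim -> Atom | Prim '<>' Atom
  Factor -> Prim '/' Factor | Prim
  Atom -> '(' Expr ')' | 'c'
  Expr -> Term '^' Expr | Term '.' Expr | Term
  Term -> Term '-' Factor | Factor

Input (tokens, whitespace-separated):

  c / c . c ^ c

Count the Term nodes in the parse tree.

[Expr [Term [Factor [Prim [Atom c]] / [Factor [Prim [Atom c]]]]] . [Expr [Term [Factor [Prim [Atom c]]]] ^ [Expr [Term [Factor [Prim [Atom c]]]]]]]

3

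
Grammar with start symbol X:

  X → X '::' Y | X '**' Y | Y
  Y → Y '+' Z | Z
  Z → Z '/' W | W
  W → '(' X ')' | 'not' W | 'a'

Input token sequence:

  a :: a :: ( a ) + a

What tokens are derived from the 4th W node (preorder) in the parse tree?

[X [X [X [Y [Z [W a]]]] :: [Y [Z [W a]]]] :: [Y [Y [Z [W ( [X [Y [Z [W a]]]] )]]] + [Z [W a]]]]

a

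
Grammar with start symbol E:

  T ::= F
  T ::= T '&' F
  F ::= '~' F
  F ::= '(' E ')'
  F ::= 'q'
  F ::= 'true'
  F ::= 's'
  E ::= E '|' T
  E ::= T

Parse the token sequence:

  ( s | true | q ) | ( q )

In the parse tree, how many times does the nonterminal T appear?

[E [E [T [F ( [E [E [E [T [F s]]] | [T [F true]]] | [T [F q]]] )]]] | [T [F ( [E [T [F q]]] )]]]

6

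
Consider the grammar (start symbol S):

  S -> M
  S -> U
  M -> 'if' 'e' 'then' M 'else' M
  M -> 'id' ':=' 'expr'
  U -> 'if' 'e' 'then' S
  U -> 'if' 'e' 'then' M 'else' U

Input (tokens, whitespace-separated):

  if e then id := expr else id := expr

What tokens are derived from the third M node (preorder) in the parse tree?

id := expr

[S [M if e then [M id := expr] else [M id := expr]]]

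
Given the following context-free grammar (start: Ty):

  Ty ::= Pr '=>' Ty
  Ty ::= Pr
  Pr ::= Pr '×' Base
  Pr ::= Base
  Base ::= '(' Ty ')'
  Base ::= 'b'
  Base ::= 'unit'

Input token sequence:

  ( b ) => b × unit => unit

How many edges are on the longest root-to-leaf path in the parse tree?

6

[Ty [Pr [Base ( [Ty [Pr [Base b]]] )]] => [Ty [Pr [Pr [Base b]] × [Base unit]] => [Ty [Pr [Base unit]]]]]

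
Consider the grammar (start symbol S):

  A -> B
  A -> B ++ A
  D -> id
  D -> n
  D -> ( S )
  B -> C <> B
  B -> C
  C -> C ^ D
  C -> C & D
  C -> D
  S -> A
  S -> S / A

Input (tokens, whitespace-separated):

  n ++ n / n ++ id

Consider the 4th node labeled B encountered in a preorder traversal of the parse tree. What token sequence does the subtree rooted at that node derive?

id

[S [S [A [B [C [D n]]] ++ [A [B [C [D n]]]]]] / [A [B [C [D n]]] ++ [A [B [C [D id]]]]]]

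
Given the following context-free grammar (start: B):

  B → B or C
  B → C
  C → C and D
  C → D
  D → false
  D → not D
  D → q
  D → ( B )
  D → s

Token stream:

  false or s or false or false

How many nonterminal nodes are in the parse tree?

12

[B [B [B [B [C [D false]]] or [C [D s]]] or [C [D false]]] or [C [D false]]]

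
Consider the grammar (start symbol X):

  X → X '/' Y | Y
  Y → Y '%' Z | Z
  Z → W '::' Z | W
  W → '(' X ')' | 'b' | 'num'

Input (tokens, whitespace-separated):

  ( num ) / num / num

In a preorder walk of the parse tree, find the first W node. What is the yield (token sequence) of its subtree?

[X [X [X [Y [Z [W ( [X [Y [Z [W num]]]] )]]]] / [Y [Z [W num]]]] / [Y [Z [W num]]]]

( num )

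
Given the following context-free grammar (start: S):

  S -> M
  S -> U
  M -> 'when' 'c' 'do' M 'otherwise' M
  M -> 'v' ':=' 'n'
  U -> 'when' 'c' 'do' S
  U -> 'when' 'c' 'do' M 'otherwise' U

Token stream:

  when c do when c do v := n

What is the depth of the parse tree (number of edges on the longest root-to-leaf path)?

[S [U when c do [S [U when c do [S [M v := n]]]]]]

6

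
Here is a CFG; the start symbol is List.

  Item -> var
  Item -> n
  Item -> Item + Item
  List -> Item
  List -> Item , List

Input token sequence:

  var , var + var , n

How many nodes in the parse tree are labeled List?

[List [Item var] , [List [Item [Item var] + [Item var]] , [List [Item n]]]]

3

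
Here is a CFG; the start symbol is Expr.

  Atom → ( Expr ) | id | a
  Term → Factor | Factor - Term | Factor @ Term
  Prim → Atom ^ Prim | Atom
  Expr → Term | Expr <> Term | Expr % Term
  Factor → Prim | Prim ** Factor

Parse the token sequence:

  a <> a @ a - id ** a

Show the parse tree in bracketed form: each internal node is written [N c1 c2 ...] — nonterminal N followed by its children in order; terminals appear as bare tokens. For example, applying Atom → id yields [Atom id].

[Expr [Expr [Term [Factor [Prim [Atom a]]]]] <> [Term [Factor [Prim [Atom a]]] @ [Term [Factor [Prim [Atom a]]] - [Term [Factor [Prim [Atom id]] ** [Factor [Prim [Atom a]]]]]]]]

Expr
Expr <> Term
Term <> Term
Factor <> Term
Prim <> Term
Atom <> Term
a <> Term
a <> Factor @ Term
a <> Prim @ Term
a <> Atom @ Term
a <> a @ Term
a <> a @ Factor - Term
a <> a @ Prim - Term
a <> a @ Atom - Term
a <> a @ a - Term
a <> a @ a - Factor
a <> a @ a - Prim ** Factor
a <> a @ a - Atom ** Factor
a <> a @ a - id ** Factor
a <> a @ a - id ** Prim
a <> a @ a - id ** Atom
a <> a @ a - id ** a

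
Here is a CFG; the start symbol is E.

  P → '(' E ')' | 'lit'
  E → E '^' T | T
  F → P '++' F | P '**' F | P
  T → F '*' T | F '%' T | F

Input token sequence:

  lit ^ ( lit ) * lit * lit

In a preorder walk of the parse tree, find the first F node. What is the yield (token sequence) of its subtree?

[E [E [T [F [P lit]]]] ^ [T [F [P ( [E [T [F [P lit]]]] )]] * [T [F [P lit]] * [T [F [P lit]]]]]]

lit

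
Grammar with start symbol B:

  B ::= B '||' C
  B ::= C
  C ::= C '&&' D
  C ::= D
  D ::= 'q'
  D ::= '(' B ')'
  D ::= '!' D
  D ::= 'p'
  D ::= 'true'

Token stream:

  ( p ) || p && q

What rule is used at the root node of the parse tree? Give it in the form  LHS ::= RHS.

[B [B [C [D ( [B [C [D p]]] )]]] || [C [C [D p]] && [D q]]]

B ::= B '||' C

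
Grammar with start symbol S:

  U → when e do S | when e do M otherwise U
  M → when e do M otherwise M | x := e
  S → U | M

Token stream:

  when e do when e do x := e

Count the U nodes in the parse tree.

2

[S [U when e do [S [U when e do [S [M x := e]]]]]]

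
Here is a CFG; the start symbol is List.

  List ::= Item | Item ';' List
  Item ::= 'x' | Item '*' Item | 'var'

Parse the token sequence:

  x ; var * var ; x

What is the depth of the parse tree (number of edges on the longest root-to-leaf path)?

4

[List [Item x] ; [List [Item [Item var] * [Item var]] ; [List [Item x]]]]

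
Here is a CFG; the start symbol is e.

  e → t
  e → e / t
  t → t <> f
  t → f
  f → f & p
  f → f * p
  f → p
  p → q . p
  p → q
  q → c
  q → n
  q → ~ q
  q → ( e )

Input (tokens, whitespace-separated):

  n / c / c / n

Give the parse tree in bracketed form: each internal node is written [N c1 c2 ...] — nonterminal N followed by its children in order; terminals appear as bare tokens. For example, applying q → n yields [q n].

e
e / t
e / t / t
e / t / t / t
t / t / t / t
f / t / t / t
p / t / t / t
q / t / t / t
n / t / t / t
n / f / t / t
n / p / t / t
n / q / t / t
n / c / t / t
n / c / f / t
n / c / p / t
n / c / q / t
n / c / c / t
n / c / c / f
n / c / c / p
n / c / c / q
n / c / c / n

[e [e [e [e [t [f [p [q n]]]]] / [t [f [p [q c]]]]] / [t [f [p [q c]]]]] / [t [f [p [q n]]]]]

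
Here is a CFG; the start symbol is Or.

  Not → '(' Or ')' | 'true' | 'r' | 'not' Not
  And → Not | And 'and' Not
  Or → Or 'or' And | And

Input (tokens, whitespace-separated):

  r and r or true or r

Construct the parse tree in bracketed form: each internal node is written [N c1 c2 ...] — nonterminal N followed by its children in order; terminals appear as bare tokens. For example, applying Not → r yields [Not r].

Or
Or or And
Or or And or And
And or And or And
And and Not or And or And
Not and Not or And or And
r and Not or And or And
r and r or And or And
r and r or Not or And
r and r or true or And
r and r or true or Not
r and r or true or r

[Or [Or [Or [And [And [Not r]] and [Not r]]] or [And [Not true]]] or [And [Not r]]]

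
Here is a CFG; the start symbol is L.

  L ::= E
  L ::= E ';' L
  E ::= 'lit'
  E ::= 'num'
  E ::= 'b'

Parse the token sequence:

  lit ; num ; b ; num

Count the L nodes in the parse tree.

[L [E lit] ; [L [E num] ; [L [E b] ; [L [E num]]]]]

4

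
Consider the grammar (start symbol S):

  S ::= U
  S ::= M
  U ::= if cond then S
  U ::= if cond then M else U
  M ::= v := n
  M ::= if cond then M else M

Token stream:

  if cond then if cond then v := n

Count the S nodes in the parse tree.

[S [U if cond then [S [U if cond then [S [M v := n]]]]]]

3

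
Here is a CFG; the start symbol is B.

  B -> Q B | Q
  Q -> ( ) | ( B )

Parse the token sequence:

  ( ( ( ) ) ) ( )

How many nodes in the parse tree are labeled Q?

[B [Q ( [B [Q ( [B [Q ( )]] )]] )] [B [Q ( )]]]

4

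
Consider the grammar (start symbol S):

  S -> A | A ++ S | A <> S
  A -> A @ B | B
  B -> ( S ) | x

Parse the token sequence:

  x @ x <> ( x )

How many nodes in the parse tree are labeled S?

[S [A [A [B x]] @ [B x]] <> [S [A [B ( [S [A [B x]]] )]]]]

3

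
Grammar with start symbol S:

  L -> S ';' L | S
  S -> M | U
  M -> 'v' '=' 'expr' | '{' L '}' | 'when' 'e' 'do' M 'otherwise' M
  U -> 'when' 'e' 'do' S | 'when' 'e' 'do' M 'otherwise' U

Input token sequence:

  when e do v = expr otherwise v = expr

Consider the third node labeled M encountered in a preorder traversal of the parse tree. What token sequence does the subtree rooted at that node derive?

[S [M when e do [M v = expr] otherwise [M v = expr]]]

v = expr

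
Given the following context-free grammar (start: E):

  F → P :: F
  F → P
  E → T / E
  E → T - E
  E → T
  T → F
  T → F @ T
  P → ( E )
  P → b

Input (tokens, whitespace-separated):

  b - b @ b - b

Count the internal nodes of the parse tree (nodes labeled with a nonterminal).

15

[E [T [F [P b]]] - [E [T [F [P b]] @ [T [F [P b]]]] - [E [T [F [P b]]]]]]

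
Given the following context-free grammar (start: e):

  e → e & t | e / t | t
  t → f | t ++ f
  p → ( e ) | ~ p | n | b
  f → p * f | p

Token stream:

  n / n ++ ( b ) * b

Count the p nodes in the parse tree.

5

[e [e [t [f [p n]]]] / [t [t [f [p n]]] ++ [f [p ( [e [t [f [p b]]]] )] * [f [p b]]]]]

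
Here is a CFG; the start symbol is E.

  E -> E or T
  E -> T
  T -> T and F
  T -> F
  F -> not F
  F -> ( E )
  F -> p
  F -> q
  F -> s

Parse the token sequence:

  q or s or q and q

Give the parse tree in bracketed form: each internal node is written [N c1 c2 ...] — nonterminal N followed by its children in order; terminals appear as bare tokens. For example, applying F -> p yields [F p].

E
E or T
E or T or T
T or T or T
F or T or T
q or T or T
q or F or T
q or s or T
q or s or T and F
q or s or F and F
q or s or q and F
q or s or q and q

[E [E [E [T [F q]]] or [T [F s]]] or [T [T [F q]] and [F q]]]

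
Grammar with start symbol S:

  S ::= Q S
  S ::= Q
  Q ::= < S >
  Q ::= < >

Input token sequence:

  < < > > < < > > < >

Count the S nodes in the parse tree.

5

[S [Q < [S [Q < >]] >] [S [Q < [S [Q < >]] >] [S [Q < >]]]]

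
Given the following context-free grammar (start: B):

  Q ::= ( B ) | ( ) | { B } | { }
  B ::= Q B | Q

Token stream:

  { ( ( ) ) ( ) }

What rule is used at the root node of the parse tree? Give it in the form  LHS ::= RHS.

B ::= Q

[B [Q { [B [Q ( [B [Q ( )]] )] [B [Q ( )]]] }]]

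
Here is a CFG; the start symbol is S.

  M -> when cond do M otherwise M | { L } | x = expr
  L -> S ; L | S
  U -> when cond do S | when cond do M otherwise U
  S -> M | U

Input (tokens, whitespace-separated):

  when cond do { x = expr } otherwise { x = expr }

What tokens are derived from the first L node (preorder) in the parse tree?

x = expr

[S [M when cond do [M { [L [S [M x = expr]]] }] otherwise [M { [L [S [M x = expr]]] }]]]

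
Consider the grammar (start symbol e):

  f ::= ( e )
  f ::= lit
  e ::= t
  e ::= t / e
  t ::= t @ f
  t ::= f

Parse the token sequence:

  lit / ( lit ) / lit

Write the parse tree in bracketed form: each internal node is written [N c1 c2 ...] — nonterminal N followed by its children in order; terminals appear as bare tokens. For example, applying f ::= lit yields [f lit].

e
t / e
f / e
lit / e
lit / t / e
lit / f / e
lit / ( e ) / e
lit / ( t ) / e
lit / ( f ) / e
lit / ( lit ) / e
lit / ( lit ) / t
lit / ( lit ) / f
lit / ( lit ) / lit

[e [t [f lit]] / [e [t [f ( [e [t [f lit]]] )]] / [e [t [f lit]]]]]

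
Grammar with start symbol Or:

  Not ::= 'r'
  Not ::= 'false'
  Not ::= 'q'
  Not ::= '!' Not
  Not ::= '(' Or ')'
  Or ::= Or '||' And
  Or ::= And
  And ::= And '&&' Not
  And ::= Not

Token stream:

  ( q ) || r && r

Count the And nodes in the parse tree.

[Or [Or [And [Not ( [Or [And [Not q]]] )]]] || [And [And [Not r]] && [Not r]]]

4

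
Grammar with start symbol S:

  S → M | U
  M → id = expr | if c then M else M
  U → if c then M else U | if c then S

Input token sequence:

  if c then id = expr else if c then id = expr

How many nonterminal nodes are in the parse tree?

6

[S [U if c then [M id = expr] else [U if c then [S [M id = expr]]]]]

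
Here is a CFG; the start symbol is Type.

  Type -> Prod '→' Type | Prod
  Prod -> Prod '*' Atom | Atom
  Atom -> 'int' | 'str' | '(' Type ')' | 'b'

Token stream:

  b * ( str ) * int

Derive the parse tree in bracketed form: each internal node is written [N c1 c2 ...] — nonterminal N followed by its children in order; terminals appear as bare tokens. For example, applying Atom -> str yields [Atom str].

[Type [Prod [Prod [Prod [Atom b]] * [Atom ( [Type [Prod [Atom str]]] )]] * [Atom int]]]

Type
Prod
Prod * Atom
Prod * Atom * Atom
Atom * Atom * Atom
b * Atom * Atom
b * ( Type ) * Atom
b * ( Prod ) * Atom
b * ( Atom ) * Atom
b * ( str ) * Atom
b * ( str ) * int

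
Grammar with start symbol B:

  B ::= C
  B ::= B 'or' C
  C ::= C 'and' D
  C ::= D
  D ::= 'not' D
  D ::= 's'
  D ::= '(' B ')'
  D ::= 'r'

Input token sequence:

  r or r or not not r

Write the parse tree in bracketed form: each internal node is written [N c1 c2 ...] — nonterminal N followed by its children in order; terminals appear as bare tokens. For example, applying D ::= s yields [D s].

[B [B [B [C [D r]]] or [C [D r]]] or [C [D not [D not [D r]]]]]

B
B or C
B or C or C
C or C or C
D or C or C
r or C or C
r or D or C
r or r or C
r or r or D
r or r or not D
r or r or not not D
r or r or not not r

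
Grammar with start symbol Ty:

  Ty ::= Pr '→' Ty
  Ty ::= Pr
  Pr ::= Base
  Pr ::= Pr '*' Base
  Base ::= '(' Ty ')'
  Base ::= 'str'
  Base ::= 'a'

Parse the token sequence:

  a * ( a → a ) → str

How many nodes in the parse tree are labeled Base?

[Ty [Pr [Pr [Base a]] * [Base ( [Ty [Pr [Base a]] → [Ty [Pr [Base a]]]] )]] → [Ty [Pr [Base str]]]]

5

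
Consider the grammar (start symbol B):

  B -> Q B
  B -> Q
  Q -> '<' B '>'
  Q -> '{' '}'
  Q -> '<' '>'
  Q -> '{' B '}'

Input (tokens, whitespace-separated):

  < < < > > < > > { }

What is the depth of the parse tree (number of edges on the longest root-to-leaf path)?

6

[B [Q < [B [Q < [B [Q < >]] >] [B [Q < >]]] >] [B [Q { }]]]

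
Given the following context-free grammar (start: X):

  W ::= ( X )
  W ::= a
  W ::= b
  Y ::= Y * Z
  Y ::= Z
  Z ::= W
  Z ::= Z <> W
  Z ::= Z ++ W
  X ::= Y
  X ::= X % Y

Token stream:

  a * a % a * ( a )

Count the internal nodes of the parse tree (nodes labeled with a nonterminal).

18

[X [X [Y [Y [Z [W a]]] * [Z [W a]]]] % [Y [Y [Z [W a]]] * [Z [W ( [X [Y [Z [W a]]]] )]]]]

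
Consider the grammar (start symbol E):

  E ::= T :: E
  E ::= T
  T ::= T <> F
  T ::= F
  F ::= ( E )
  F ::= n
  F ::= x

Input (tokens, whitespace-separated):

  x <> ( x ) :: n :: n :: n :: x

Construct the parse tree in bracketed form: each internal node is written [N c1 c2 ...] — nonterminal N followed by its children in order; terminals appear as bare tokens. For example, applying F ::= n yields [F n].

[E [T [T [F x]] <> [F ( [E [T [F x]]] )]] :: [E [T [F n]] :: [E [T [F n]] :: [E [T [F n]] :: [E [T [F x]]]]]]]

E
T :: E
T <> F :: E
F <> F :: E
x <> F :: E
x <> ( E ) :: E
x <> ( T ) :: E
x <> ( F ) :: E
x <> ( x ) :: E
x <> ( x ) :: T :: E
x <> ( x ) :: F :: E
x <> ( x ) :: n :: E
x <> ( x ) :: n :: T :: E
x <> ( x ) :: n :: F :: E
x <> ( x ) :: n :: n :: E
x <> ( x ) :: n :: n :: T :: E
x <> ( x ) :: n :: n :: F :: E
x <> ( x ) :: n :: n :: n :: E
x <> ( x ) :: n :: n :: n :: T
x <> ( x ) :: n :: n :: n :: F
x <> ( x ) :: n :: n :: n :: x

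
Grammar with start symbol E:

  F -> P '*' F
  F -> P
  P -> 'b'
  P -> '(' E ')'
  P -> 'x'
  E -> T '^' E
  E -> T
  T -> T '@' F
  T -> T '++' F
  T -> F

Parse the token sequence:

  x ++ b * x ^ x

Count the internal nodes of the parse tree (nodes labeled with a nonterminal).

[E [T [T [F [P x]]] ++ [F [P b] * [F [P x]]]] ^ [E [T [F [P x]]]]]

13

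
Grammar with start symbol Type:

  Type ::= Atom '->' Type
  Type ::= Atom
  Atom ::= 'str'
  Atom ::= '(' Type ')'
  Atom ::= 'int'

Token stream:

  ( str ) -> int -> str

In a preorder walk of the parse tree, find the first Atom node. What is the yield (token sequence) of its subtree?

( str )

[Type [Atom ( [Type [Atom str]] )] -> [Type [Atom int] -> [Type [Atom str]]]]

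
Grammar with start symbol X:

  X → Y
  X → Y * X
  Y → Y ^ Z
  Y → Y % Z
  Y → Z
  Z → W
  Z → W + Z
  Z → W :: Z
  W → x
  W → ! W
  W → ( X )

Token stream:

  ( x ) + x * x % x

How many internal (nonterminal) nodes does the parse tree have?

17

[X [Y [Z [W ( [X [Y [Z [W x]]]] )] + [Z [W x]]]] * [X [Y [Y [Z [W x]]] % [Z [W x]]]]]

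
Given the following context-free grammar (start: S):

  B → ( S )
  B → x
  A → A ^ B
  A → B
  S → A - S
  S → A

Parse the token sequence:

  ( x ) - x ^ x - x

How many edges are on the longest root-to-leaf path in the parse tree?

[S [A [B ( [S [A [B x]]] )]] - [S [A [A [B x]] ^ [B x]] - [S [A [B x]]]]]

6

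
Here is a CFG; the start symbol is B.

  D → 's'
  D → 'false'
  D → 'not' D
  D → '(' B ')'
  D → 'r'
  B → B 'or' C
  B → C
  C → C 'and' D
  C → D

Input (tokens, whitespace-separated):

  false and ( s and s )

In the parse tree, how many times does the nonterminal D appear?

4

[B [C [C [D false]] and [D ( [B [C [C [D s]] and [D s]]] )]]]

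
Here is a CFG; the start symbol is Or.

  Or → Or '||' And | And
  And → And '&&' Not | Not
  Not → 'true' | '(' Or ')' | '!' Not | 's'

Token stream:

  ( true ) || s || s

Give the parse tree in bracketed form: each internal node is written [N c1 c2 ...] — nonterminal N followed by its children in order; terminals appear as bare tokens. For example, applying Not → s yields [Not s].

[Or [Or [Or [And [Not ( [Or [And [Not true]]] )]]] || [And [Not s]]] || [And [Not s]]]

Or
Or || And
Or || And || And
And || And || And
Not || And || And
( Or ) || And || And
( And ) || And || And
( Not ) || And || And
( true ) || And || And
( true ) || Not || And
( true ) || s || And
( true ) || s || Not
( true ) || s || s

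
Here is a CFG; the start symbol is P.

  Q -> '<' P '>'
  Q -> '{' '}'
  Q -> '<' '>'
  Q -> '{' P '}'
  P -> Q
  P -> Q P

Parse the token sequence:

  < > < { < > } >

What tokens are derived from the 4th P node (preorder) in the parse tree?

< >

[P [Q < >] [P [Q < [P [Q { [P [Q < >]] }]] >]]]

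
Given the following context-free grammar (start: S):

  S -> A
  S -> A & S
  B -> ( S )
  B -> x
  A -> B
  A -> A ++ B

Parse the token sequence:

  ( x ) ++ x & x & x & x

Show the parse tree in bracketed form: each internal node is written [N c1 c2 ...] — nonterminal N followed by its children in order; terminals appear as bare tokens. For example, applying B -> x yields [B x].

[S [A [A [B ( [S [A [B x]]] )]] ++ [B x]] & [S [A [B x]] & [S [A [B x]] & [S [A [B x]]]]]]

S
A & S
A ++ B & S
B ++ B & S
( S ) ++ B & S
( A ) ++ B & S
( B ) ++ B & S
( x ) ++ B & S
( x ) ++ x & S
( x ) ++ x & A & S
( x ) ++ x & B & S
( x ) ++ x & x & S
( x ) ++ x & x & A & S
( x ) ++ x & x & B & S
( x ) ++ x & x & x & S
( x ) ++ x & x & x & A
( x ) ++ x & x & x & B
( x ) ++ x & x & x & x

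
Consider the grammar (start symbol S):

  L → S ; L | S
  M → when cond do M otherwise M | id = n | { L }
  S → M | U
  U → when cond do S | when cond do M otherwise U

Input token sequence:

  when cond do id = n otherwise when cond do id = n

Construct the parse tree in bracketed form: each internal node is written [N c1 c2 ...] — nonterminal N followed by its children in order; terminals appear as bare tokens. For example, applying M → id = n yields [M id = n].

[S [U when cond do [M id = n] otherwise [U when cond do [S [M id = n]]]]]

S
U
when cond do M otherwise U
when cond do id = n otherwise U
when cond do id = n otherwise when cond do S
when cond do id = n otherwise when cond do M
when cond do id = n otherwise when cond do id = n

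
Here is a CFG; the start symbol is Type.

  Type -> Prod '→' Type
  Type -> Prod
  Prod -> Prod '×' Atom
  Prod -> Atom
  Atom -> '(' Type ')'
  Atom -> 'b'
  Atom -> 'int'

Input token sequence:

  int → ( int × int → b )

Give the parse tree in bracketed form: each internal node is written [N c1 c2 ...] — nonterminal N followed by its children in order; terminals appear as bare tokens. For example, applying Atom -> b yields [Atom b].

Type
Prod → Type
Atom → Type
int → Type
int → Prod
int → Atom
int → ( Type )
int → ( Prod → Type )
int → ( Prod × Atom → Type )
int → ( Atom × Atom → Type )
int → ( int × Atom → Type )
int → ( int × int → Type )
int → ( int × int → Prod )
int → ( int × int → Atom )
int → ( int × int → b )

[Type [Prod [Atom int]] → [Type [Prod [Atom ( [Type [Prod [Prod [Atom int]] × [Atom int]] → [Type [Prod [Atom b]]]] )]]]]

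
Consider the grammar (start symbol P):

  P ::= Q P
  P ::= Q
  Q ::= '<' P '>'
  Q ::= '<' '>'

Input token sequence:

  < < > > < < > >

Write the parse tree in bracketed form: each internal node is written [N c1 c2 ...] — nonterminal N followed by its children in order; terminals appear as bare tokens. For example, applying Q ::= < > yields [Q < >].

[P [Q < [P [Q < >]] >] [P [Q < [P [Q < >]] >]]]

P
Q P
< P > P
< Q > P
< < > > P
< < > > Q
< < > > < P >
< < > > < Q >
< < > > < < > >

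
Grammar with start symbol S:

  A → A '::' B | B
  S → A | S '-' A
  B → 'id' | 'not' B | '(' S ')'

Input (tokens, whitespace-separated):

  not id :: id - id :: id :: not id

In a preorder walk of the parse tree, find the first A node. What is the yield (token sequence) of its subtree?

[S [S [A [A [B not [B id]]] :: [B id]]] - [A [A [A [B id]] :: [B id]] :: [B not [B id]]]]

not id :: id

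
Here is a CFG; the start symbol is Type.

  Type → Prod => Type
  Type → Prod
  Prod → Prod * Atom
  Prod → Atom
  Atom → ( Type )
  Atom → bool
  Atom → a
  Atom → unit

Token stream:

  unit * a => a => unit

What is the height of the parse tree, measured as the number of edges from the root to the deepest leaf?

5

[Type [Prod [Prod [Atom unit]] * [Atom a]] => [Type [Prod [Atom a]] => [Type [Prod [Atom unit]]]]]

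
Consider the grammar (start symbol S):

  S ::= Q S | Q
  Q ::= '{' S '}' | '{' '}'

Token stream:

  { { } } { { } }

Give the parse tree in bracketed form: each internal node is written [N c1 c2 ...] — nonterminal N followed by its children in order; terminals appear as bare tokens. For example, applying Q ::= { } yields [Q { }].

S
Q S
{ S } S
{ Q } S
{ { } } S
{ { } } Q
{ { } } { S }
{ { } } { Q }
{ { } } { { } }

[S [Q { [S [Q { }]] }] [S [Q { [S [Q { }]] }]]]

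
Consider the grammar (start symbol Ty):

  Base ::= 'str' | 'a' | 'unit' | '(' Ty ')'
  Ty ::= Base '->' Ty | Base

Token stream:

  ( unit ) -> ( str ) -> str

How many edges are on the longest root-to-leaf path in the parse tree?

[Ty [Base ( [Ty [Base unit]] )] -> [Ty [Base ( [Ty [Base str]] )] -> [Ty [Base str]]]]

5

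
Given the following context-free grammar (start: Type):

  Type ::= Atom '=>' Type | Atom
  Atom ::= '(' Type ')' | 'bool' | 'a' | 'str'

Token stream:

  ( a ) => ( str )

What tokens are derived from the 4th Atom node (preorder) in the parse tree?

[Type [Atom ( [Type [Atom a]] )] => [Type [Atom ( [Type [Atom str]] )]]]

str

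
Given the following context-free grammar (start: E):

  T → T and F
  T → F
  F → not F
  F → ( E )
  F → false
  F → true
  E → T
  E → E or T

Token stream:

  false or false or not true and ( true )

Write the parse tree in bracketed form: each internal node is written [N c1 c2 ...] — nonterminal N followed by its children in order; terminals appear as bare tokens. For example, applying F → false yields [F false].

[E [E [E [T [F false]]] or [T [F false]]] or [T [T [F not [F true]]] and [F ( [E [T [F true]]] )]]]

E
E or T
E or T or T
T or T or T
F or T or T
false or T or T
false or F or T
false or false or T
false or false or T and F
false or false or F and F
false or false or not F and F
false or false or not true and F
false or false or not true and ( E )
false or false or not true and ( T )
false or false or not true and ( F )
false or false or not true and ( true )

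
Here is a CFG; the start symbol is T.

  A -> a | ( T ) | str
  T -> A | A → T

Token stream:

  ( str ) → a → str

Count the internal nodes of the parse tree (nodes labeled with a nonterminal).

8

[T [A ( [T [A str]] )] → [T [A a] → [T [A str]]]]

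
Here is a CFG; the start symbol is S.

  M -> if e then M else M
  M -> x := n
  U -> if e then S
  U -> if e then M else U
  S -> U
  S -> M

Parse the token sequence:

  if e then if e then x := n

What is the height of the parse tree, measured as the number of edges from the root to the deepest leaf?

[S [U if e then [S [U if e then [S [M x := n]]]]]]

6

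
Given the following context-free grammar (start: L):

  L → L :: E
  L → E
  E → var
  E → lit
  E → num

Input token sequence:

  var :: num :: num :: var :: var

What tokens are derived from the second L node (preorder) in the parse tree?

[L [L [L [L [L [E var]] :: [E num]] :: [E num]] :: [E var]] :: [E var]]

var :: num :: num :: var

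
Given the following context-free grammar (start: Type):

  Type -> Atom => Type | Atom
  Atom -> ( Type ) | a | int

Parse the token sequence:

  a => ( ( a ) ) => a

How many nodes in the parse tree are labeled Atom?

5

[Type [Atom a] => [Type [Atom ( [Type [Atom ( [Type [Atom a]] )]] )] => [Type [Atom a]]]]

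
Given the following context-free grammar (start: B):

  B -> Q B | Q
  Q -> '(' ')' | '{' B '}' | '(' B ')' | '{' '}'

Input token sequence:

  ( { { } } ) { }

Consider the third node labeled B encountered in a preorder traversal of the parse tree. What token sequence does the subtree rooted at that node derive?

{ }

[B [Q ( [B [Q { [B [Q { }]] }]] )] [B [Q { }]]]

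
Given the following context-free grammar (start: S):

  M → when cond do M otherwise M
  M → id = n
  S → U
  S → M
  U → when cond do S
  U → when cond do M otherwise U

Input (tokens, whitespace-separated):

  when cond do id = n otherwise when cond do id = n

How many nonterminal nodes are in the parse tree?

6

[S [U when cond do [M id = n] otherwise [U when cond do [S [M id = n]]]]]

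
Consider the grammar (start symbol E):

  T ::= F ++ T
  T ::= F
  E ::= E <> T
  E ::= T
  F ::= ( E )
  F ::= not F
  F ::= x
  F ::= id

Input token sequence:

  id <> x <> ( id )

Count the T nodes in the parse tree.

[E [E [E [T [F id]]] <> [T [F x]]] <> [T [F ( [E [T [F id]]] )]]]

4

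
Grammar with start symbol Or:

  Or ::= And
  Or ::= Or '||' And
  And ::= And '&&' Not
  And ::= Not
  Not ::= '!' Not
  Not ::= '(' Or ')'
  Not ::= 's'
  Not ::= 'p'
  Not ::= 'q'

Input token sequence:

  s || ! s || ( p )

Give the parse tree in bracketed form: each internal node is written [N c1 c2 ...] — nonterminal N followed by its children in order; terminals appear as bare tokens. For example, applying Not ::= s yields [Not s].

[Or [Or [Or [And [Not s]]] || [And [Not ! [Not s]]]] || [And [Not ( [Or [And [Not p]]] )]]]

Or
Or || And
Or || And || And
And || And || And
Not || And || And
s || And || And
s || Not || And
s || ! Not || And
s || ! s || And
s || ! s || Not
s || ! s || ( Or )
s || ! s || ( And )
s || ! s || ( Not )
s || ! s || ( p )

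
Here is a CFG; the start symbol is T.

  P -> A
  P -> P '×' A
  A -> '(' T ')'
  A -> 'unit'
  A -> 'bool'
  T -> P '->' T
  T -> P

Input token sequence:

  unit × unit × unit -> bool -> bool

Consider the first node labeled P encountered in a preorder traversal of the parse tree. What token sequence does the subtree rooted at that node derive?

[T [P [P [P [A unit]] × [A unit]] × [A unit]] -> [T [P [A bool]] -> [T [P [A bool]]]]]

unit × unit × unit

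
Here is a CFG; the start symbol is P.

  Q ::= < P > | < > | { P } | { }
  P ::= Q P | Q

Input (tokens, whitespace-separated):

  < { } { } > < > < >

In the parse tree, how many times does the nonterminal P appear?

5

[P [Q < [P [Q { }] [P [Q { }]]] >] [P [Q < >] [P [Q < >]]]]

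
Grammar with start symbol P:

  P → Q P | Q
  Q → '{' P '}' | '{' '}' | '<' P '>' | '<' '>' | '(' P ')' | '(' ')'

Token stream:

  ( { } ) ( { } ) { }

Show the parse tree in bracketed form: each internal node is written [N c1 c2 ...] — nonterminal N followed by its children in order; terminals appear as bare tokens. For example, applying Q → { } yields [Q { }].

P
Q P
( P ) P
( Q ) P
( { } ) P
( { } ) Q P
( { } ) ( P ) P
( { } ) ( Q ) P
( { } ) ( { } ) P
( { } ) ( { } ) Q
( { } ) ( { } ) { }

[P [Q ( [P [Q { }]] )] [P [Q ( [P [Q { }]] )] [P [Q { }]]]]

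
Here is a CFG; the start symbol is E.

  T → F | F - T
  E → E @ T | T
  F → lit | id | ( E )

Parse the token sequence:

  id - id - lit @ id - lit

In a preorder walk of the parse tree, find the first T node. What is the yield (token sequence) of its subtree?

id - id - lit

[E [E [T [F id] - [T [F id] - [T [F lit]]]]] @ [T [F id] - [T [F lit]]]]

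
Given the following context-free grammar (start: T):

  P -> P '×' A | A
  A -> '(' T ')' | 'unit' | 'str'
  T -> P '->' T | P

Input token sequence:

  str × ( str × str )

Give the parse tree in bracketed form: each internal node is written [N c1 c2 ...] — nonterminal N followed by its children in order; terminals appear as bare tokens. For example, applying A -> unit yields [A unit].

T
P
P × A
A × A
str × A
str × ( T )
str × ( P )
str × ( P × A )
str × ( A × A )
str × ( str × A )
str × ( str × str )

[T [P [P [A str]] × [A ( [T [P [P [A str]] × [A str]]] )]]]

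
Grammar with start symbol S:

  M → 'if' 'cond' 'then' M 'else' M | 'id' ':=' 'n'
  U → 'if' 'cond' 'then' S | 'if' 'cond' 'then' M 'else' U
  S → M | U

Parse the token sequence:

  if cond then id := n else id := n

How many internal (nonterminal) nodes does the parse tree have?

4

[S [M if cond then [M id := n] else [M id := n]]]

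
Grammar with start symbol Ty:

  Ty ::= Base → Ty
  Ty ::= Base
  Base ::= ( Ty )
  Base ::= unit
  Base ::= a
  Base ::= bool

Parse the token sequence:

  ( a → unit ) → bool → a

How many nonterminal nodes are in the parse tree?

10

[Ty [Base ( [Ty [Base a] → [Ty [Base unit]]] )] → [Ty [Base bool] → [Ty [Base a]]]]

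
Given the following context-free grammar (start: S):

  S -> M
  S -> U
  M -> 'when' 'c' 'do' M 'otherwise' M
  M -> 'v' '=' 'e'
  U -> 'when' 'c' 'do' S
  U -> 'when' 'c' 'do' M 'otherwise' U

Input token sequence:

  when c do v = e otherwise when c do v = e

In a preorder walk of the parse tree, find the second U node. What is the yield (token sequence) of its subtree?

when c do v = e

[S [U when c do [M v = e] otherwise [U when c do [S [M v = e]]]]]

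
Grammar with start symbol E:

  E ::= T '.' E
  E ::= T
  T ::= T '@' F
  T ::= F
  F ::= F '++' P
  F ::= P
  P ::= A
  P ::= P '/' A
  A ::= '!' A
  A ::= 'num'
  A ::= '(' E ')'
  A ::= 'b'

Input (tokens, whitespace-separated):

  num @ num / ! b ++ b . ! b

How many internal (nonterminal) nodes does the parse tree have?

21

[E [T [T [F [P [A num]]]] @ [F [F [P [P [A num]] / [A ! [A b]]]] ++ [P [A b]]]] . [E [T [F [P [A ! [A b]]]]]]]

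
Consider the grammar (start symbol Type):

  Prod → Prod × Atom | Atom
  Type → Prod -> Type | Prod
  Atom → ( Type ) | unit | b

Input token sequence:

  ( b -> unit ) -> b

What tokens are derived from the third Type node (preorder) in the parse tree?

unit

[Type [Prod [Atom ( [Type [Prod [Atom b]] -> [Type [Prod [Atom unit]]]] )]] -> [Type [Prod [Atom b]]]]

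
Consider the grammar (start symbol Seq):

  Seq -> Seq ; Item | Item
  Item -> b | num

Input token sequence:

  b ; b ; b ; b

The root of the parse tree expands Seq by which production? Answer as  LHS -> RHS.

Seq -> Seq ; Item

[Seq [Seq [Seq [Seq [Item b]] ; [Item b]] ; [Item b]] ; [Item b]]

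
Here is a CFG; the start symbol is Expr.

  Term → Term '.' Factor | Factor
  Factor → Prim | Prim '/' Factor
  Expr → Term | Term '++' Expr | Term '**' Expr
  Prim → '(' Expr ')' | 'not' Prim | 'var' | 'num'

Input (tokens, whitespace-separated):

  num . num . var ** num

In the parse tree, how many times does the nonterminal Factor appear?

4

[Expr [Term [Term [Term [Factor [Prim num]]] . [Factor [Prim num]]] . [Factor [Prim var]]] ** [Expr [Term [Factor [Prim num]]]]]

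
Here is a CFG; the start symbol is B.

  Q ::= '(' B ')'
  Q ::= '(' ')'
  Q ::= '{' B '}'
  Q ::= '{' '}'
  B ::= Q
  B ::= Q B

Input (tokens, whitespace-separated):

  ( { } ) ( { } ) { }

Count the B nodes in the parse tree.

5

[B [Q ( [B [Q { }]] )] [B [Q ( [B [Q { }]] )] [B [Q { }]]]]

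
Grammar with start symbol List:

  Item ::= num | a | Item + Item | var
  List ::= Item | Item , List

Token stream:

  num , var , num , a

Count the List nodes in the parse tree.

[List [Item num] , [List [Item var] , [List [Item num] , [List [Item a]]]]]

4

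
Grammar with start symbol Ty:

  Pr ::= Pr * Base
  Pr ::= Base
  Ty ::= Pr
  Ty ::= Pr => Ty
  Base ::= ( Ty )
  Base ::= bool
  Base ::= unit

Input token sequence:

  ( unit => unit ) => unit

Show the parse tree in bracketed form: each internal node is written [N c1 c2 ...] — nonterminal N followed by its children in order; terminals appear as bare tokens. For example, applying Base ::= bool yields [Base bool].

Ty
Pr => Ty
Base => Ty
( Ty ) => Ty
( Pr => Ty ) => Ty
( Base => Ty ) => Ty
( unit => Ty ) => Ty
( unit => Pr ) => Ty
( unit => Base ) => Ty
( unit => unit ) => Ty
( unit => unit ) => Pr
( unit => unit ) => Base
( unit => unit ) => unit

[Ty [Pr [Base ( [Ty [Pr [Base unit]] => [Ty [Pr [Base unit]]]] )]] => [Ty [Pr [Base unit]]]]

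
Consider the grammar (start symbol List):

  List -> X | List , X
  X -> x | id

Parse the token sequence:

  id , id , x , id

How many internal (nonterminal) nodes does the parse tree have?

[List [List [List [List [X id]] , [X id]] , [X x]] , [X id]]

8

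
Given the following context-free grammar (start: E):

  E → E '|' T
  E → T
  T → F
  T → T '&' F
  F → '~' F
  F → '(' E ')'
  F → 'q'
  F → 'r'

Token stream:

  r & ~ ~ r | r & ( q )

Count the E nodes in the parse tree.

3

[E [E [T [T [F r]] & [F ~ [F ~ [F r]]]]] | [T [T [F r]] & [F ( [E [T [F q]]] )]]]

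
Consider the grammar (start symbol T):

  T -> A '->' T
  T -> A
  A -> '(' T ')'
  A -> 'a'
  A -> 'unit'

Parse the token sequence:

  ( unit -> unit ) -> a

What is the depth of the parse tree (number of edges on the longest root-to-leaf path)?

[T [A ( [T [A unit] -> [T [A unit]]] )] -> [T [A a]]]

5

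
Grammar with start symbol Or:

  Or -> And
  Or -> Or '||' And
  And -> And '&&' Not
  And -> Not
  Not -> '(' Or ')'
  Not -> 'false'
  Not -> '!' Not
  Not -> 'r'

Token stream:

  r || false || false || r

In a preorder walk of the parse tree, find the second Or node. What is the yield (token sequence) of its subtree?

r || false || false

[Or [Or [Or [Or [And [Not r]]] || [And [Not false]]] || [And [Not false]]] || [And [Not r]]]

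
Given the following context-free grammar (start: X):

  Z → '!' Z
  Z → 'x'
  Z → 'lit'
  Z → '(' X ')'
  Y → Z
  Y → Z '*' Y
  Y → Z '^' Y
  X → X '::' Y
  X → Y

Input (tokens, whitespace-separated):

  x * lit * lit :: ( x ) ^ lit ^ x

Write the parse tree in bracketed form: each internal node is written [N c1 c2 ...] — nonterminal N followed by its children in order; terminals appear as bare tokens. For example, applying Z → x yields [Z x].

X
X :: Y
Y :: Y
Z * Y :: Y
x * Y :: Y
x * Z * Y :: Y
x * lit * Y :: Y
x * lit * Z :: Y
x * lit * lit :: Y
x * lit * lit :: Z ^ Y
x * lit * lit :: ( X ) ^ Y
x * lit * lit :: ( Y ) ^ Y
x * lit * lit :: ( Z ) ^ Y
x * lit * lit :: ( x ) ^ Y
x * lit * lit :: ( x ) ^ Z ^ Y
x * lit * lit :: ( x ) ^ lit ^ Y
x * lit * lit :: ( x ) ^ lit ^ Z
x * lit * lit :: ( x ) ^ lit ^ x

[X [X [Y [Z x] * [Y [Z lit] * [Y [Z lit]]]]] :: [Y [Z ( [X [Y [Z x]]] )] ^ [Y [Z lit] ^ [Y [Z x]]]]]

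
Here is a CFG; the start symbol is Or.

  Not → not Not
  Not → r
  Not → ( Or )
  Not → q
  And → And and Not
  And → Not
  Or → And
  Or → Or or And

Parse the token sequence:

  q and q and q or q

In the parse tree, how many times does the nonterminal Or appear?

[Or [Or [And [And [And [Not q]] and [Not q]] and [Not q]]] or [And [Not q]]]

2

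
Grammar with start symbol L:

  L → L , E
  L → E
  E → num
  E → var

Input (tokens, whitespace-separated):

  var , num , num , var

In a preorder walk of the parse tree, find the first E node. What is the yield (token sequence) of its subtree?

[L [L [L [L [E var]] , [E num]] , [E num]] , [E var]]

var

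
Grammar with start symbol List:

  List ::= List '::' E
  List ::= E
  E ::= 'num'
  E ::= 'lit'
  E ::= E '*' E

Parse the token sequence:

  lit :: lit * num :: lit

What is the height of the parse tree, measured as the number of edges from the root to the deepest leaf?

[List [List [List [E lit]] :: [E [E lit] * [E num]]] :: [E lit]]

4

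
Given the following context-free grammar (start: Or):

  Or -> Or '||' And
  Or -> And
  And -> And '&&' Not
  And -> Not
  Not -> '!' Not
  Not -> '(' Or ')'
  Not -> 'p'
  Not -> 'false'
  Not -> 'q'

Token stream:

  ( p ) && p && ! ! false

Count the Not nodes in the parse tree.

6

[Or [And [And [And [Not ( [Or [And [Not p]]] )]] && [Not p]] && [Not ! [Not ! [Not false]]]]]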